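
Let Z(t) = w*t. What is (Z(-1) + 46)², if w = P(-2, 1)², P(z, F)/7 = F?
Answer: 9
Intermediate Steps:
P(z, F) = 7*F
w = 49 (w = (7*1)² = 7² = 49)
Z(t) = 49*t
(Z(-1) + 46)² = (49*(-1) + 46)² = (-49 + 46)² = (-3)² = 9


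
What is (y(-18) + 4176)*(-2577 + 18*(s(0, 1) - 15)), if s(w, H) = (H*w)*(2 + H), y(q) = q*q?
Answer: -12811500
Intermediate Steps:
y(q) = q²
s(w, H) = H*w*(2 + H)
(y(-18) + 4176)*(-2577 + 18*(s(0, 1) - 15)) = ((-18)² + 4176)*(-2577 + 18*(1*0*(2 + 1) - 15)) = (324 + 4176)*(-2577 + 18*(1*0*3 - 15)) = 4500*(-2577 + 18*(0 - 15)) = 4500*(-2577 + 18*(-15)) = 4500*(-2577 - 270) = 4500*(-2847) = -12811500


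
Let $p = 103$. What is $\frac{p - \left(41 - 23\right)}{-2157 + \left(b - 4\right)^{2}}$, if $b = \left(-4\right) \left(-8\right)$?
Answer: $- \frac{85}{1373} \approx -0.061908$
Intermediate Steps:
$b = 32$
$\frac{p - \left(41 - 23\right)}{-2157 + \left(b - 4\right)^{2}} = \frac{103 - \left(41 - 23\right)}{-2157 + \left(32 - 4\right)^{2}} = \frac{103 - 18}{-2157 + 28^{2}} = \frac{103 - 18}{-2157 + 784} = \frac{1}{-1373} \cdot 85 = \left(- \frac{1}{1373}\right) 85 = - \frac{85}{1373}$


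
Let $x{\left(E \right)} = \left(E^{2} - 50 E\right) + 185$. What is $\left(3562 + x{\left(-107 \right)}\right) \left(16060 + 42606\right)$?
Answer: $1205351636$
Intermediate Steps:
$x{\left(E \right)} = 185 + E^{2} - 50 E$
$\left(3562 + x{\left(-107 \right)}\right) \left(16060 + 42606\right) = \left(3562 + \left(185 + \left(-107\right)^{2} - -5350\right)\right) \left(16060 + 42606\right) = \left(3562 + \left(185 + 11449 + 5350\right)\right) 58666 = \left(3562 + 16984\right) 58666 = 20546 \cdot 58666 = 1205351636$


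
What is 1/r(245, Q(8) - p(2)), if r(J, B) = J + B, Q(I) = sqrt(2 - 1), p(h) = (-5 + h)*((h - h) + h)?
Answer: 1/252 ≈ 0.0039683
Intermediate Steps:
p(h) = h*(-5 + h) (p(h) = (-5 + h)*(0 + h) = (-5 + h)*h = h*(-5 + h))
Q(I) = 1 (Q(I) = sqrt(1) = 1)
r(J, B) = B + J
1/r(245, Q(8) - p(2)) = 1/((1 - 2*(-5 + 2)) + 245) = 1/((1 - 2*(-3)) + 245) = 1/((1 - 1*(-6)) + 245) = 1/((1 + 6) + 245) = 1/(7 + 245) = 1/252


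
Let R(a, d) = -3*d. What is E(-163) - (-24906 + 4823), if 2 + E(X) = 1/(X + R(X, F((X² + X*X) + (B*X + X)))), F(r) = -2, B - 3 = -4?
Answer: 3152716/157 ≈ 20081.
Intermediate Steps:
B = -1 (B = 3 - 4 = -1)
E(X) = -2 + 1/(6 + X) (E(X) = -2 + 1/(X - 3*(-2)) = -2 + 1/(X + 6) = -2 + 1/(6 + X))
E(-163) - (-24906 + 4823) = (-11 - 2*(-163))/(6 - 163) - (-24906 + 4823) = (-11 + 326)/(-157) - 1*(-20083) = -1/157*315 + 20083 = -315/157 + 20083 = 3152716/157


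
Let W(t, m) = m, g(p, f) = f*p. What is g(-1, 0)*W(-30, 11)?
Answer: 0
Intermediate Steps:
g(-1, 0)*W(-30, 11) = (0*(-1))*11 = 0*11 = 0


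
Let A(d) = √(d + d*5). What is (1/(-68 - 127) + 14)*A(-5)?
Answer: 2729*I*√30/195 ≈ 76.653*I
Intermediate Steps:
A(d) = √6*√d (A(d) = √(d + 5*d) = √(6*d) = √6*√d)
(1/(-68 - 127) + 14)*A(-5) = (1/(-68 - 127) + 14)*(√6*√(-5)) = (1/(-195) + 14)*(√6*(I*√5)) = (-1/195 + 14)*(I*√30) = 2729*(I*√30)/195 = 2729*I*√30/195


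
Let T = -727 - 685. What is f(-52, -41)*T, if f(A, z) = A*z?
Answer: -3010384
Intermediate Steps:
T = -1412
f(-52, -41)*T = -52*(-41)*(-1412) = 2132*(-1412) = -3010384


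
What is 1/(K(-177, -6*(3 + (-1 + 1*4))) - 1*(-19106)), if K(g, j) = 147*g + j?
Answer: -1/6949 ≈ -0.00014391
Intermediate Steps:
K(g, j) = j + 147*g
1/(K(-177, -6*(3 + (-1 + 1*4))) - 1*(-19106)) = 1/((-6*(3 + (-1 + 1*4)) + 147*(-177)) - 1*(-19106)) = 1/((-6*(3 + (-1 + 4)) - 26019) + 19106) = 1/((-6*(3 + 3) - 26019) + 19106) = 1/((-6*6 - 26019) + 19106) = 1/((-36 - 26019) + 19106) = 1/(-26055 + 19106) = 1/(-6949) = -1/6949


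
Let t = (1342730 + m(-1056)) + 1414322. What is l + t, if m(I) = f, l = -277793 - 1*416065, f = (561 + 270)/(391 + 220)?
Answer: 1260612365/611 ≈ 2.0632e+6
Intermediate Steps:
f = 831/611 ≈ 1.3601
l = -693858 (l = -277793 - 416065 = -693858)
m(I) = 831/611
t = 1684559603/611 (t = (1342730 + 831/611) + 1414322 = 820408861/611 + 1414322 = 1684559603/611 ≈ 2.7571e+6)
l + t = -693858 + 1684559603/611 = 1260612365/611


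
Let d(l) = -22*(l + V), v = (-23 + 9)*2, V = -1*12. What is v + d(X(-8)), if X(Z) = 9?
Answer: 38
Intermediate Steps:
V = -12
v = -28 (v = -14*2 = -28)
d(l) = 264 - 22*l (d(l) = -22*(l - 12) = -22*(-12 + l) = 264 - 22*l)
v + d(X(-8)) = -28 + (264 - 22*9) = -28 + (264 - 198) = -28 + 66 = 38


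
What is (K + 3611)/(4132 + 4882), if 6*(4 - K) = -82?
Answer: 5443/13521 ≈ 0.40256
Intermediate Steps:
K = 53/3 (K = 4 - ⅙*(-82) = 4 + 41/3 = 53/3 ≈ 17.667)
(K + 3611)/(4132 + 4882) = (53/3 + 3611)/(4132 + 4882) = (10886/3)/9014 = (10886/3)*(1/9014) = 5443/13521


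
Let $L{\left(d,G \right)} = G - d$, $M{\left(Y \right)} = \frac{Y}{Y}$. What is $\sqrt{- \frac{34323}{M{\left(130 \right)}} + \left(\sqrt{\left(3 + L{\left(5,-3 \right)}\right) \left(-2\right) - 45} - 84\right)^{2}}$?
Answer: $\sqrt{-34323 + \left(-84 + i \sqrt{35}\right)^{2}} \approx 3.007 - 165.26 i$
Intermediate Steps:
$M{\left(Y \right)} = 1$
$\sqrt{- \frac{34323}{M{\left(130 \right)}} + \left(\sqrt{\left(3 + L{\left(5,-3 \right)}\right) \left(-2\right) - 45} - 84\right)^{2}} = \sqrt{- \frac{34323}{1} + \left(\sqrt{\left(3 - 8\right) \left(-2\right) - 45} - 84\right)^{2}} = \sqrt{\left(-34323\right) 1 + \left(\sqrt{\left(3 - 8\right) \left(-2\right) - 45} - 84\right)^{2}} = \sqrt{-34323 + \left(\sqrt{\left(3 - 8\right) \left(-2\right) - 45} - 84\right)^{2}} = \sqrt{-34323 + \left(\sqrt{\left(-5\right) \left(-2\right) - 45} - 84\right)^{2}} = \sqrt{-34323 + \left(\sqrt{10 - 45} - 84\right)^{2}} = \sqrt{-34323 + \left(\sqrt{-35} - 84\right)^{2}} = \sqrt{-34323 + \left(i \sqrt{35} - 84\right)^{2}} = \sqrt{-34323 + \left(-84 + i \sqrt{35}\right)^{2}}$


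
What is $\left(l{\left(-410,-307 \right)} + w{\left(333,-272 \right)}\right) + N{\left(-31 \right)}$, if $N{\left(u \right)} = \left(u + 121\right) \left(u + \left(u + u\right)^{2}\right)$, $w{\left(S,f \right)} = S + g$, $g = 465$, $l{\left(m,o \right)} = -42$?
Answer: $343926$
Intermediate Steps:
$w{\left(S,f \right)} = 465 + S$ ($w{\left(S,f \right)} = S + 465 = 465 + S$)
$N{\left(u \right)} = \left(121 + u\right) \left(u + 4 u^{2}\right)$ ($N{\left(u \right)} = \left(121 + u\right) \left(u + \left(2 u\right)^{2}\right) = \left(121 + u\right) \left(u + 4 u^{2}\right)$)
$\left(l{\left(-410,-307 \right)} + w{\left(333,-272 \right)}\right) + N{\left(-31 \right)} = \left(-42 + \left(465 + 333\right)\right) - 31 \left(121 + 4 \left(-31\right)^{2} + 485 \left(-31\right)\right) = \left(-42 + 798\right) - 31 \left(121 + 4 \cdot 961 - 15035\right) = 756 - 31 \left(121 + 3844 - 15035\right) = 756 - -343170 = 756 + 343170 = 343926$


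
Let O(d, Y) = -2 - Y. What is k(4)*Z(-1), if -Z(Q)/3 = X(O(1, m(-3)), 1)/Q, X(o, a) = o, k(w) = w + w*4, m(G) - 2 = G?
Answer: -60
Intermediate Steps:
m(G) = 2 + G
k(w) = 5*w (k(w) = w + 4*w = 5*w)
Z(Q) = 3/Q (Z(Q) = -3*(-2 - (2 - 3))/Q = -3*(-2 - 1*(-1))/Q = -3*(-2 + 1)/Q = -(-3)/Q = 3/Q)
k(4)*Z(-1) = (5*4)*(3/(-1)) = 20*(3*(-1)) = 20*(-3) = -60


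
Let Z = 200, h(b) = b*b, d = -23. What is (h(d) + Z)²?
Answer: 531441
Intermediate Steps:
h(b) = b²
(h(d) + Z)² = ((-23)² + 200)² = (529 + 200)² = 729² = 531441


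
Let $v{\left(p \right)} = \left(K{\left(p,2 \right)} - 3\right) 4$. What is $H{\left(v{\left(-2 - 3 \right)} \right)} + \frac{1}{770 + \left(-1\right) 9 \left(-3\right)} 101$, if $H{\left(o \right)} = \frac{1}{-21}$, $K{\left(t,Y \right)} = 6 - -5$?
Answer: $\frac{1324}{16737} \approx 0.079106$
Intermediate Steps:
$K{\left(t,Y \right)} = 11$ ($K{\left(t,Y \right)} = 6 + 5 = 11$)
$v{\left(p \right)} = 32$ ($v{\left(p \right)} = \left(11 - 3\right) 4 = 8 \cdot 4 = 32$)
$H{\left(o \right)} = - \frac{1}{21}$
$H{\left(v{\left(-2 - 3 \right)} \right)} + \frac{1}{770 + \left(-1\right) 9 \left(-3\right)} 101 = - \frac{1}{21} + \frac{1}{770 + \left(-1\right) 9 \left(-3\right)} 101 = - \frac{1}{21} + \frac{1}{770 - -27} \cdot 101 = - \frac{1}{21} + \frac{1}{770 + 27} \cdot 101 = - \frac{1}{21} + \frac{1}{797} \cdot 101 = - \frac{1}{21} + \frac{101}{797} = \frac{1324}{16737}$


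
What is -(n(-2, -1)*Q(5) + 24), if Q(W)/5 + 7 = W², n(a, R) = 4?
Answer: -384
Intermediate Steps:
Q(W) = -35 + 5*W²
-(n(-2, -1)*Q(5) + 24) = -(4*(-35 + 5*5²) + 24) = -(4*(-35 + 5*25) + 24) = -(4*(-35 + 125) + 24) = -(4*90 + 24) = -(360 + 24) = -1*384 = -384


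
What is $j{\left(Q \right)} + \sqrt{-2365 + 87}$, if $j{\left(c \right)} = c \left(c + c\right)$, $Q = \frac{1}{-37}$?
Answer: $\frac{2}{1369} + i \sqrt{2278} \approx 0.0014609 + 47.728 i$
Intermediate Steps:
$Q = - \frac{1}{37} \approx -0.027027$
$j{\left(c \right)} = 2 c^{2}$ ($j{\left(c \right)} = c 2 c = 2 c^{2}$)
$j{\left(Q \right)} + \sqrt{-2365 + 87} = 2 \left(- \frac{1}{37}\right)^{2} + \sqrt{-2365 + 87} = 2 \cdot \frac{1}{1369} + \sqrt{-2278} = \frac{2}{1369} + i \sqrt{2278}$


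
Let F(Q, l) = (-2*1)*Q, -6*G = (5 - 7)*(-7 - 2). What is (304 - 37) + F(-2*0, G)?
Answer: 267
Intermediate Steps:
G = -3 (G = -(5 - 7)*(-7 - 2)/6 = -(-1)*(-9)/3 = -⅙*18 = -3)
F(Q, l) = -2*Q
(304 - 37) + F(-2*0, G) = (304 - 37) - (-4)*0 = 267 - 2*0 = 267 + 0 = 267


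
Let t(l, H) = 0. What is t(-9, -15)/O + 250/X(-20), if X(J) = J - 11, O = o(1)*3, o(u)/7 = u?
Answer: -250/31 ≈ -8.0645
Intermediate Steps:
o(u) = 7*u
O = 21 (O = (7*1)*3 = 7*3 = 21)
X(J) = -11 + J
t(-9, -15)/O + 250/X(-20) = 0/21 + 250/(-11 - 20) = 0*(1/21) + 250/(-31) = 0 + 250*(-1/31) = 0 - 250/31 = -250/31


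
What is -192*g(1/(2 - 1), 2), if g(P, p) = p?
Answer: -384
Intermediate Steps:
-192*g(1/(2 - 1), 2) = -192*2 = -384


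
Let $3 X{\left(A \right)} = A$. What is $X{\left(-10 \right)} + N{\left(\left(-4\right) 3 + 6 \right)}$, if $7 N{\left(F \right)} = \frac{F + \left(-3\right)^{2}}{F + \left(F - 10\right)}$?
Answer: $- \frac{1549}{462} \approx -3.3528$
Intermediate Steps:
$X{\left(A \right)} = \frac{A}{3}$
$N{\left(F \right)} = \frac{9 + F}{7 \left(-10 + 2 F\right)}$ ($N{\left(F \right)} = \frac{\left(F + \left(-3\right)^{2}\right) \frac{1}{F + \left(F - 10\right)}}{7} = \frac{\left(F + 9\right) \frac{1}{F + \left(-10 + F\right)}}{7} = \frac{\left(9 + F\right) \frac{1}{-10 + 2 F}}{7} = \frac{\frac{1}{-10 + 2 F} \left(9 + F\right)}{7} = \frac{9 + F}{7 \left(-10 + 2 F\right)}$)
$X{\left(-10 \right)} + N{\left(\left(-4\right) 3 + 6 \right)} = \frac{1}{3} \left(-10\right) + \frac{9 + \left(\left(-4\right) 3 + 6\right)}{14 \left(-5 + \left(\left(-4\right) 3 + 6\right)\right)} = - \frac{10}{3} + \frac{9 + \left(-12 + 6\right)}{14 \left(-5 + \left(-12 + 6\right)\right)} = - \frac{10}{3} + \frac{9 - 6}{14 \left(-5 - 6\right)} = - \frac{10}{3} + \frac{1}{14} \frac{1}{-11} \cdot 3 = - \frac{10}{3} + \frac{1}{14} \left(- \frac{1}{11}\right) 3 = - \frac{10}{3} - \frac{3}{154} = - \frac{1549}{462}$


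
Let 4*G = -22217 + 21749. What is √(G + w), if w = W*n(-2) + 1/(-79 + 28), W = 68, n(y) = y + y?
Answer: 8*I*√15810/51 ≈ 19.724*I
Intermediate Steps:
n(y) = 2*y
w = -13873/51 (w = 68*(2*(-2)) + 1/(-79 + 28) = 68*(-4) + 1/(-51) = -272 - 1/51 = -13873/51 ≈ -272.02)
G = -117 (G = (-22217 + 21749)/4 = (¼)*(-468) = -117)
√(G + w) = √(-117 - 13873/51) = √(-19840/51) = 8*I*√15810/51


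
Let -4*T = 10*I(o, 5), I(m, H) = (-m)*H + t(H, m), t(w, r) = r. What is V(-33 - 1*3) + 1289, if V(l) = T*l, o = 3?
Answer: 209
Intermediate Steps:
I(m, H) = m - H*m (I(m, H) = (-m)*H + m = -H*m + m = m - H*m)
T = 30 (T = -5*3*(1 - 1*5)/2 = -5*3*(1 - 5)/2 = -5*3*(-4)/2 = -5*(-12)/2 = -¼*(-120) = 30)
V(l) = 30*l
V(-33 - 1*3) + 1289 = 30*(-33 - 1*3) + 1289 = 30*(-33 - 3) + 1289 = 30*(-36) + 1289 = -1080 + 1289 = 209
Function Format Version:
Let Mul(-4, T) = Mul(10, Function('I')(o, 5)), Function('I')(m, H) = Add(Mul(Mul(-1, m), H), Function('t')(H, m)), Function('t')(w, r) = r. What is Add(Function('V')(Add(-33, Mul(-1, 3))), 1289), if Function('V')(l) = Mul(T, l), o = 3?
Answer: 209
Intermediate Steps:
Function('I')(m, H) = Add(m, Mul(-1, H, m)) (Function('I')(m, H) = Add(Mul(Mul(-1, m), H), m) = Add(Mul(-1, H, m), m) = Add(m, Mul(-1, H, m)))
T = 30 (T = Mul(Rational(-1, 4), Mul(10, Mul(3, Add(1, Mul(-1, 5))))) = Mul(Rational(-1, 4), Mul(10, Mul(3, Add(1, -5)))) = Mul(Rational(-1, 4), Mul(10, Mul(3, -4))) = Mul(Rational(-1, 4), Mul(10, -12)) = Mul(Rational(-1, 4), -120) = 30)
Function('V')(l) = Mul(30, l)
Add(Function('V')(Add(-33, Mul(-1, 3))), 1289) = Add(Mul(30, Add(-33, Mul(-1, 3))), 1289) = Add(Mul(30, Add(-33, -3)), 1289) = Add(Mul(30, -36), 1289) = Add(-1080, 1289) = 209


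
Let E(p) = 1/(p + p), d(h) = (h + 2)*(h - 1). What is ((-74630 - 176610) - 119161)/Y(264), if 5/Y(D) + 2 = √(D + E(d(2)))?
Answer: 740802/5 - 370401*√4226/20 ≈ -1.0558e+6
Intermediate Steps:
d(h) = (-1 + h)*(2 + h) (d(h) = (2 + h)*(-1 + h) = (-1 + h)*(2 + h))
E(p) = 1/(2*p)
Y(D) = 5/(-2 + √(⅛ + D)) (Y(D) = 5/(-2 + √(D + 1/(2*(-2 + 2 + 2²)))) = 5/(-2 + √(D + 1/(2*(-2 + 2 + 4)))) = 5/(-2 + √(D + (½)/4)) = 5/(-2 + √(D + (½)*(¼))) = 5/(-2 + √(D + ⅛)) = 5/(-2 + √(⅛ + D)))
((-74630 - 176610) - 119161)/Y(264) = ((-74630 - 176610) - 119161)/((20/(-8 + √2*√(1 + 8*264)))) = (-251240 - 119161)/((20/(-8 + √2*√(1 + 2112)))) = -(-740802/5 + 370401*√4226/20) = -370401*(-⅖ + √4226/20) = 740802/5 - 370401*√4226/20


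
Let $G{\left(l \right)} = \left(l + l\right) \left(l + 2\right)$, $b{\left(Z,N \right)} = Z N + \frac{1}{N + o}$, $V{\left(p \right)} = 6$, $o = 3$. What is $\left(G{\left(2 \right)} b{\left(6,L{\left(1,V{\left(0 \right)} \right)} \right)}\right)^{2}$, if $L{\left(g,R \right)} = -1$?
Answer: $7744$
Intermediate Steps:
$b{\left(Z,N \right)} = \frac{1}{3 + N} + N Z$ ($b{\left(Z,N \right)} = Z N + \frac{1}{N + 3} = N Z + \frac{1}{3 + N} = \frac{1}{3 + N} + N Z$)
$G{\left(l \right)} = 2 l \left(2 + l\right)$
$\left(G{\left(2 \right)} b{\left(6,L{\left(1,V{\left(0 \right)} \right)} \right)}\right)^{2} = \left(2 \cdot 2 \left(2 + 2\right) \frac{1 + 6 \left(-1\right)^{2} + 3 \left(-1\right) 6}{3 - 1}\right)^{2} = \left(2 \cdot 2 \cdot 4 \frac{1 + 6 \cdot 1 - 18}{2}\right)^{2} = \left(16 \frac{1 + 6 - 18}{2}\right)^{2} = \left(16 \cdot \frac{1}{2} \left(-11\right)\right)^{2} = \left(16 \left(- \frac{11}{2}\right)\right)^{2} = \left(-88\right)^{2} = 7744$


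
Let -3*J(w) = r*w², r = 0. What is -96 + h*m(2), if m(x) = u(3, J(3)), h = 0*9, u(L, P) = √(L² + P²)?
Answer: -96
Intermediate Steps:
J(w) = 0 (J(w) = -0*w² = -⅓*0 = 0)
h = 0
m(x) = 3 (m(x) = √(3² + 0²) = √(9 + 0) = √9 = 3)
-96 + h*m(2) = -96 + 0*3 = -96 + 0 = -96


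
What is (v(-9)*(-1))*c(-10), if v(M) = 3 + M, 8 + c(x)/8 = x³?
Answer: -48384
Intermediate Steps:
c(x) = -64 + 8*x³
(v(-9)*(-1))*c(-10) = ((3 - 9)*(-1))*(-64 + 8*(-10)³) = (-6*(-1))*(-64 + 8*(-1000)) = 6*(-64 - 8000) = 6*(-8064) = -48384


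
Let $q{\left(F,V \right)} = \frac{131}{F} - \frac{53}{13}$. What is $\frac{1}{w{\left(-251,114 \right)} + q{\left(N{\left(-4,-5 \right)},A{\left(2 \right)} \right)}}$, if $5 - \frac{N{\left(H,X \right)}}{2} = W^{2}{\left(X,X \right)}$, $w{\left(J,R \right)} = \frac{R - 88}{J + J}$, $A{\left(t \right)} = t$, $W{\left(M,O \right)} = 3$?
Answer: $- \frac{26104}{535229} \approx -0.048772$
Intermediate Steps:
$w{\left(J,R \right)} = \frac{-88 + R}{2 J}$
$N{\left(H,X \right)} = -8$ ($N{\left(H,X \right)} = 10 - 2 \cdot 3^{2} = 10 - 18 = -8$)
$q{\left(F,V \right)} = - \frac{53}{13} + \frac{131}{F}$ ($q{\left(F,V \right)} = \frac{131}{F} - \frac{53}{13} = - \frac{53}{13} + \frac{131}{F}$)
$\frac{1}{w{\left(-251,114 \right)} + q{\left(N{\left(-4,-5 \right)},A{\left(2 \right)} \right)}} = \frac{1}{\frac{-88 + 114}{2 \left(-251\right)} + \left(- \frac{53}{13} + \frac{131}{-8}\right)} = \frac{1}{\frac{1}{2} \left(- \frac{1}{251}\right) 26 + \left(- \frac{53}{13} + 131 \left(- \frac{1}{8}\right)\right)} = \frac{1}{- \frac{13}{251} - \frac{2127}{104}} = \frac{1}{- \frac{535229}{26104}} = - \frac{26104}{535229}$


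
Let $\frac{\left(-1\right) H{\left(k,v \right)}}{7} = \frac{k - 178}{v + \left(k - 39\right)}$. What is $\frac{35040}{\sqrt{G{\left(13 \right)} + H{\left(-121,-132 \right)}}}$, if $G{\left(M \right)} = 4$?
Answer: $- \frac{14016 i \sqrt{2701}}{37} \approx - 19687.0 i$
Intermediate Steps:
$H{\left(k,v \right)} = - \frac{7 \left(-178 + k\right)}{-39 + k + v}$ ($H{\left(k,v \right)} = - 7 \frac{k - 178}{v + \left(k - 39\right)} = - 7 \frac{-178 + k}{v + \left(k - 39\right)} = - 7 \frac{-178 + k}{v + \left(-39 + k\right)} = - 7 \frac{-178 + k}{-39 + k + v} = - \frac{7 \left(-178 + k\right)}{-39 + k + v}$)
$\frac{35040}{\sqrt{G{\left(13 \right)} + H{\left(-121,-132 \right)}}} = \frac{35040}{\sqrt{4 + \frac{7 \left(178 - -121\right)}{-39 - 121 - 132}}} = \frac{35040}{\sqrt{4 + \frac{7 \left(178 + 121\right)}{-292}}} = \frac{35040}{\sqrt{4 + 7 \left(- \frac{1}{292}\right) 299}} = \frac{35040}{\sqrt{4 - \frac{2093}{292}}} = \frac{35040}{\sqrt{- \frac{925}{292}}} = \frac{35040}{\frac{5}{146} i \sqrt{2701}} = 35040 \left(- \frac{2 i \sqrt{2701}}{185}\right) = - \frac{14016 i \sqrt{2701}}{37}$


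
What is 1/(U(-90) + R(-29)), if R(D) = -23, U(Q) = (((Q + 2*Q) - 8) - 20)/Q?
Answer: -45/886 ≈ -0.050790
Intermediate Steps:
U(Q) = (-28 + 3*Q)/Q (U(Q) = ((3*Q - 8) - 20)/Q = ((-8 + 3*Q) - 20)/Q = (-28 + 3*Q)/Q)
1/(U(-90) + R(-29)) = 1/((3 - 28/(-90)) - 23) = 1/((3 - 28*(-1/90)) - 23) = 1/((3 + 14/45) - 23) = 1/(149/45 - 23) = 1/(-886/45) = -45/886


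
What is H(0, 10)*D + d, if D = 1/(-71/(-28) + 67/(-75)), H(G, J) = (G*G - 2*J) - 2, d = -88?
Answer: -349712/3449 ≈ -101.40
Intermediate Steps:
H(G, J) = -2 + G² - 2*J (H(G, J) = (G² - 2*J) - 2 = -2 + G² - 2*J)
D = 2100/3449 (D = 1/(-71*(-1/28) + 67*(-1/75)) = 1/(71/28 - 67/75) = 1/(3449/2100) = 2100/3449 ≈ 0.60887)
H(0, 10)*D + d = (-2 + 0² - 2*10)*(2100/3449) - 88 = (-2 + 0 - 20)*(2100/3449) - 88 = -22*2100/3449 - 88 = -46200/3449 - 88 = -349712/3449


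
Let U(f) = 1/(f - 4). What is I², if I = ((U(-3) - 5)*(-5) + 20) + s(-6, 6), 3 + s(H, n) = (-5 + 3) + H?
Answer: 59049/49 ≈ 1205.1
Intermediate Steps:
U(f) = 1/(-4 + f)
s(H, n) = -5 + H (s(H, n) = -3 + ((-5 + 3) + H) = -3 + (-2 + H) = -5 + H)
I = 243/7 (I = ((1/(-4 - 3) - 5)*(-5) + 20) + (-5 - 6) = ((1/(-7) - 5)*(-5) + 20) - 11 = ((-⅐ - 5)*(-5) + 20) - 11 = (-36/7*(-5) + 20) - 11 = (180/7 + 20) - 11 = 320/7 - 11 = 243/7 ≈ 34.714)
I² = (243/7)² = 59049/49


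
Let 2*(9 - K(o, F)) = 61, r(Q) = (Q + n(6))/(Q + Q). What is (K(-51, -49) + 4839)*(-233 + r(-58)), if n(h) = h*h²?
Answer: -130968555/116 ≈ -1.1290e+6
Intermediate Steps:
n(h) = h³
r(Q) = (216 + Q)/(2*Q) (r(Q) = (Q + 6³)/(Q + Q) = (Q + 216)/((2*Q)) = (216 + Q)*(1/(2*Q)) = (216 + Q)/(2*Q))
K(o, F) = -43/2 (K(o, F) = 9 - ½*61 = 9 - 61/2 = -43/2)
(K(-51, -49) + 4839)*(-233 + r(-58)) = (-43/2 + 4839)*(-233 + (½)*(216 - 58)/(-58)) = 9635*(-233 + (½)*(-1/58)*158)/2 = 9635*(-233 - 79/58)/2 = (9635/2)*(-13593/58) = -130968555/116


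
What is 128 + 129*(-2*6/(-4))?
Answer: 515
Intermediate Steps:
128 + 129*(-2*6/(-4)) = 128 + 129*(-12*(-1/4)) = 128 + 129*3 = 128 + 387 = 515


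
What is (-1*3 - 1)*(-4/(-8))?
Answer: -2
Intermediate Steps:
(-1*3 - 1)*(-4/(-8)) = (-3 - 1)*(-4*(-1/8)) = -4*1/2 = -2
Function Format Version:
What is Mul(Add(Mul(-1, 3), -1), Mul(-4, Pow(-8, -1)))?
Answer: -2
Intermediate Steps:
Mul(Add(Mul(-1, 3), -1), Mul(-4, Pow(-8, -1))) = Mul(Add(-3, -1), Mul(-4, Rational(-1, 8))) = Mul(-4, Rational(1, 2)) = -2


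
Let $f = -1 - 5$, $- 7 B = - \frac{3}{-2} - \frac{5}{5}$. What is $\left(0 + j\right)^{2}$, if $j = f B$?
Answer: $\frac{9}{49} \approx 0.18367$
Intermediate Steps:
$B = - \frac{1}{14}$ ($B = - \frac{- \frac{3}{-2} - \frac{5}{5}}{7} = - \frac{\left(-3\right) \left(- \frac{1}{2}\right) - 1}{7} = - \frac{\frac{3}{2} - 1}{7} = \left(- \frac{1}{7}\right) \frac{1}{2} = - \frac{1}{14} \approx -0.071429$)
$f = -6$ ($f = -1 - 5 = -6$)
$j = \frac{3}{7}$ ($j = \left(-6\right) \left(- \frac{1}{14}\right) = \frac{3}{7} \approx 0.42857$)
$\left(0 + j\right)^{2} = \left(0 + \frac{3}{7}\right)^{2} = \left(\frac{3}{7}\right)^{2} = \frac{9}{49}$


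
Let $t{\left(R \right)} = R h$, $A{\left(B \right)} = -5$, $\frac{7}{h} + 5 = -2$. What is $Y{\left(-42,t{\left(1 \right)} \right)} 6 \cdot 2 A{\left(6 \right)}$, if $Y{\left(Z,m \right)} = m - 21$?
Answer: $1320$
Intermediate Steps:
$h = -1$ ($h = \frac{7}{-5 - 2} = \frac{7}{-7} = 7 \left(- \frac{1}{7}\right) = -1$)
$t{\left(R \right)} = - R$ ($t{\left(R \right)} = R \left(-1\right) = - R$)
$Y{\left(Z,m \right)} = -21 + m$
$Y{\left(-42,t{\left(1 \right)} \right)} 6 \cdot 2 A{\left(6 \right)} = \left(-21 - 1\right) 6 \cdot 2 \left(-5\right) = \left(-21 - 1\right) 12 \left(-5\right) = \left(-22\right) \left(-60\right) = 1320$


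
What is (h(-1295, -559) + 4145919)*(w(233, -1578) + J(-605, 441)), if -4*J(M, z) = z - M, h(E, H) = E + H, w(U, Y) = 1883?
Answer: 13439202795/2 ≈ 6.7196e+9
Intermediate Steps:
J(M, z) = -z/4 + M/4 (J(M, z) = -(z - M)/4 = -z/4 + M/4)
(h(-1295, -559) + 4145919)*(w(233, -1578) + J(-605, 441)) = ((-1295 - 559) + 4145919)*(1883 + (-¼*441 + (¼)*(-605))) = (-1854 + 4145919)*(1883 + (-441/4 - 605/4)) = 4144065*(1883 - 523/2) = 4144065*(3243/2) = 13439202795/2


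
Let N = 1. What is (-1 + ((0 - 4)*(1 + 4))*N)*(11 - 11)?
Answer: 0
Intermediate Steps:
(-1 + ((0 - 4)*(1 + 4))*N)*(11 - 11) = (-1 + ((0 - 4)*(1 + 4))*1)*(11 - 11) = (-1 - 4*5*1)*0 = (-1 - 20*1)*0 = (-1 - 20)*0 = -21*0 = 0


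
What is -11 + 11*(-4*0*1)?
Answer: -11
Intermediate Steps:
-11 + 11*(-4*0*1) = -11 + 11*(0*1) = -11 + 11*0 = -11 + 0 = -11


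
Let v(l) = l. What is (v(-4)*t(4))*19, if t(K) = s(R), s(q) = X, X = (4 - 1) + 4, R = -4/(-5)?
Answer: -532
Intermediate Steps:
R = ⅘ (R = -4*(-⅕) = ⅘ ≈ 0.80000)
X = 7 (X = 3 + 4 = 7)
s(q) = 7
t(K) = 7
(v(-4)*t(4))*19 = -4*7*19 = -28*19 = -532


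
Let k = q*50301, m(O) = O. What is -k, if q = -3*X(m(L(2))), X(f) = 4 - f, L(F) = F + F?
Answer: 0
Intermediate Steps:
L(F) = 2*F
q = 0 (q = -3*(4 - 2*2) = -3*(4 - 1*4) = -3*(4 - 4) = -3*0 = 0)
k = 0 (k = 0*50301 = 0)
-k = -1*0 = 0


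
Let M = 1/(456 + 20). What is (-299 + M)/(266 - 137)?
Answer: -47441/20468 ≈ -2.3178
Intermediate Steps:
M = 1/476 ≈ 0.0021008
(-299 + M)/(266 - 137) = (-299 + 1/476)/(266 - 137) = -142323/476/129 = -142323/476*1/129 = -47441/20468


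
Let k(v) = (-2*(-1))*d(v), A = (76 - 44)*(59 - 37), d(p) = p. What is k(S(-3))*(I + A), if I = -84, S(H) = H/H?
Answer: 1240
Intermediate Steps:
S(H) = 1
A = 704 (A = 32*22 = 704)
k(v) = 2*v (k(v) = (-2*(-1))*v = 2*v)
k(S(-3))*(I + A) = (2*1)*(-84 + 704) = 2*620 = 1240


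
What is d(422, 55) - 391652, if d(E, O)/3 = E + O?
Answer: -390221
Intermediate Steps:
d(E, O) = 3*E + 3*O (d(E, O) = 3*(E + O) = 3*E + 3*O)
d(422, 55) - 391652 = (3*422 + 3*55) - 391652 = (1266 + 165) - 391652 = 1431 - 391652 = -390221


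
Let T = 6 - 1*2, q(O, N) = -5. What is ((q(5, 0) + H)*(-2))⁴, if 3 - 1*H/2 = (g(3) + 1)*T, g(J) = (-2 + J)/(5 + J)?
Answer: 65536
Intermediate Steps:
T = 4 (T = 6 - 2 = 4)
g(J) = (-2 + J)/(5 + J)
H = -3 (H = 6 - 2*((-2 + 3)/(5 + 3) + 1)*4 = 6 - 2*(1/8 + 1)*4 = 6 - 2*((⅛)*1 + 1)*4 = 6 - 2*(⅛ + 1)*4 = 6 - 9*4/4 = 6 - 2*9/2 = 6 - 9 = -3)
((q(5, 0) + H)*(-2))⁴ = ((-5 - 3)*(-2))⁴ = (-8*(-2))⁴ = 16⁴ = 65536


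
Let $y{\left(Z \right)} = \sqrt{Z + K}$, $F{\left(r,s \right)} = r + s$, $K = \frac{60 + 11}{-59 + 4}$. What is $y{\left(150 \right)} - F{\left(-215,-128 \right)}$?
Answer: $343 + \frac{\sqrt{449845}}{55} \approx 355.19$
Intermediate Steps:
$K = - \frac{71}{55}$ ($K = \frac{71}{-55} = 71 \left(- \frac{1}{55}\right) = - \frac{71}{55} \approx -1.2909$)
$y{\left(Z \right)} = \sqrt{- \frac{71}{55} + Z}$ ($y{\left(Z \right)} = \sqrt{Z - \frac{71}{55}} = \sqrt{- \frac{71}{55} + Z}$)
$y{\left(150 \right)} - F{\left(-215,-128 \right)} = \frac{\sqrt{-3905 + 3025 \cdot 150}}{55} - \left(-215 - 128\right) = \frac{\sqrt{-3905 + 453750}}{55} - -343 = \frac{\sqrt{449845}}{55} + 343 = 343 + \frac{\sqrt{449845}}{55}$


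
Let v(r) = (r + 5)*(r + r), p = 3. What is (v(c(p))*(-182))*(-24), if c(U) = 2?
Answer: 122304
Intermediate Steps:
v(r) = 2*r*(5 + r) (v(r) = (5 + r)*(2*r) = 2*r*(5 + r))
(v(c(p))*(-182))*(-24) = ((2*2*(5 + 2))*(-182))*(-24) = ((2*2*7)*(-182))*(-24) = (28*(-182))*(-24) = -5096*(-24) = 122304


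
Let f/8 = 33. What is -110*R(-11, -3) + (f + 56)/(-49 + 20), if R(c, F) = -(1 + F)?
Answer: -6700/29 ≈ -231.03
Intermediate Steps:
f = 264 (f = 8*33 = 264)
R(c, F) = -1 - F
-110*R(-11, -3) + (f + 56)/(-49 + 20) = -110*(-1 - 1*(-3)) + (264 + 56)/(-49 + 20) = -110*(-1 + 3) + 320/(-29) = -110*2 + 320*(-1/29) = -220 - 320/29 = -6700/29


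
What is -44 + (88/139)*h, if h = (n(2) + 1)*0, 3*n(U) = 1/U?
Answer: -44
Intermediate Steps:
n(U) = 1/(3*U)
h = 0 (h = ((⅓)/2 + 1)*0 = ((⅓)*(½) + 1)*0 = (⅙ + 1)*0 = (7/6)*0 = 0)
-44 + (88/139)*h = -44 + (88/139)*0 = -44 + 0 = -44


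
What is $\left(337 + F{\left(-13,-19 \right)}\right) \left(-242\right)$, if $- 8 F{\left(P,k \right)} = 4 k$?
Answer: $-83853$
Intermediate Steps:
$F{\left(P,k \right)} = - \frac{k}{2}$ ($F{\left(P,k \right)} = - \frac{4 k}{8} = - \frac{k}{2}$)
$\left(337 + F{\left(-13,-19 \right)}\right) \left(-242\right) = \left(337 - - \frac{19}{2}\right) \left(-242\right) = \left(337 + \frac{19}{2}\right) \left(-242\right) = \frac{693}{2} \left(-242\right) = -83853$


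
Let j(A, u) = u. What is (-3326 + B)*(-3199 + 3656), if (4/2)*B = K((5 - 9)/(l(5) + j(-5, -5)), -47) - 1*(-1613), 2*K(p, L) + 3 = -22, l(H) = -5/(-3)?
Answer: -4617071/4 ≈ -1.1543e+6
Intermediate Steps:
l(H) = 5/3 (l(H) = -5*(-1/3) = 5/3)
K(p, L) = -25/2 (K(p, L) = -3/2 + (1/2)*(-22) = -3/2 - 11 = -25/2)
B = 3201/4 (B = (-25/2 - 1*(-1613))/2 = (-25/2 + 1613)/2 = (1/2)*(3201/2) = 3201/4 ≈ 800.25)
(-3326 + B)*(-3199 + 3656) = (-3326 + 3201/4)*(-3199 + 3656) = -10103/4*457 = -4617071/4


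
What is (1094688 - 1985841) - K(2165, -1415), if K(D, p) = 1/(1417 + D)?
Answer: -3192110047/3582 ≈ -8.9115e+5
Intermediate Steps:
(1094688 - 1985841) - K(2165, -1415) = (1094688 - 1985841) - 1/(1417 + 2165) = -891153 - 1/3582 = -3192110047/3582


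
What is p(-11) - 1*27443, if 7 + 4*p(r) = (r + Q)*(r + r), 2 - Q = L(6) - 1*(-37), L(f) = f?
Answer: -108635/4 ≈ -27159.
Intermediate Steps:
Q = -41 (Q = 2 - (6 - 1*(-37)) = 2 - (6 + 37) = 2 - 1*43 = 2 - 43 = -41)
p(r) = -7/4 + r*(-41 + r)/2 (p(r) = -7/4 + ((r - 41)*(r + r))/4 = -7/4 + ((-41 + r)*(2*r))/4 = -7/4 + (2*r*(-41 + r))/4 = -7/4 + r*(-41 + r)/2)
p(-11) - 1*27443 = (-7/4 + (½)*(-11)² - 41/2*(-11)) - 1*27443 = (-7/4 + (½)*121 + 451/2) - 27443 = (-7/4 + 121/2 + 451/2) - 27443 = 1137/4 - 27443 = -108635/4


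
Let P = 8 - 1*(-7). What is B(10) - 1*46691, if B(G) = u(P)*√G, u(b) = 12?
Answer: -46691 + 12*√10 ≈ -46653.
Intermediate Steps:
P = 15 (P = 8 + 7 = 15)
B(G) = 12*√G
B(10) - 1*46691 = 12*√10 - 1*46691 = 12*√10 - 46691 = -46691 + 12*√10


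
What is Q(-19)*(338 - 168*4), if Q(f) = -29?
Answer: 9686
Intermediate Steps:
Q(-19)*(338 - 168*4) = -29*(338 - 168*4) = -29*(338 - 672) = -29*(-334) = 9686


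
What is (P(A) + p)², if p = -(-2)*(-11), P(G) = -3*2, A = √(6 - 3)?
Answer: 784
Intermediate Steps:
A = √3 ≈ 1.7320
P(G) = -6
p = -22 (p = -1*22 = -22)
(P(A) + p)² = (-6 - 22)² = (-28)² = 784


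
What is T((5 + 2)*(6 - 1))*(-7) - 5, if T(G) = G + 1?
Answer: -257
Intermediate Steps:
T(G) = 1 + G
T((5 + 2)*(6 - 1))*(-7) - 5 = (1 + (5 + 2)*(6 - 1))*(-7) - 5 = (1 + 7*5)*(-7) - 5 = (1 + 35)*(-7) - 5 = 36*(-7) - 5 = -252 - 5 = -257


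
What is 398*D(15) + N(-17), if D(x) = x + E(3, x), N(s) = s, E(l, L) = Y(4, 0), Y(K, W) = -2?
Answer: 5157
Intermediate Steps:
E(l, L) = -2
D(x) = -2 + x (D(x) = x - 2 = -2 + x)
398*D(15) + N(-17) = 398*(-2 + 15) - 17 = 398*13 - 17 = 5174 - 17 = 5157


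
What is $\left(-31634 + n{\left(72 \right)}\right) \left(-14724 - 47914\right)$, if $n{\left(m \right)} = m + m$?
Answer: $1972470620$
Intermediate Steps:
$n{\left(m \right)} = 2 m$
$\left(-31634 + n{\left(72 \right)}\right) \left(-14724 - 47914\right) = \left(-31634 + 2 \cdot 72\right) \left(-14724 - 47914\right) = \left(-31634 + 144\right) \left(-62638\right) = \left(-31490\right) \left(-62638\right) = 1972470620$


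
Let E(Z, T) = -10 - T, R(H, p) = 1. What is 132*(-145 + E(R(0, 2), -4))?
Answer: -19932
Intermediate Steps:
132*(-145 + E(R(0, 2), -4)) = 132*(-145 + (-10 - 1*(-4))) = 132*(-145 + (-10 + 4)) = 132*(-145 - 6) = 132*(-151) = -19932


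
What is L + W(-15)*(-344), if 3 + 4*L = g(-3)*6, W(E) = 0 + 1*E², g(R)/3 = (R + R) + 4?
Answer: -309639/4 ≈ -77410.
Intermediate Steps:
g(R) = 12 + 6*R (g(R) = 3*((R + R) + 4) = 3*(2*R + 4) = 3*(4 + 2*R) = 12 + 6*R)
W(E) = E² (W(E) = 0 + E² = E²)
L = -39/4 (L = -¾ + ((12 + 6*(-3))*6)/4 = -¾ + ((12 - 18)*6)/4 = -¾ + (-6*6)/4 = -¾ + (¼)*(-36) = -¾ - 9 = -39/4 ≈ -9.7500)
L + W(-15)*(-344) = -39/4 + (-15)²*(-344) = -39/4 + 225*(-344) = -39/4 - 77400 = -309639/4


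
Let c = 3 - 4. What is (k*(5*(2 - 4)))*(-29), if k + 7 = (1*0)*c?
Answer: -2030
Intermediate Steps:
c = -1
k = -7 (k = -7 + (1*0)*(-1) = -7 + 0*(-1) = -7 + 0 = -7)
(k*(5*(2 - 4)))*(-29) = -35*(2 - 4)*(-29) = -35*(-2)*(-29) = -7*(-10)*(-29) = 70*(-29) = -2030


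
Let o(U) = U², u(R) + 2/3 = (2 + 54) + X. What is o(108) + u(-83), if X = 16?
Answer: 35206/3 ≈ 11735.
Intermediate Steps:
u(R) = 214/3 (u(R) = -⅔ + ((2 + 54) + 16) = -⅔ + (56 + 16) = -⅔ + 72 = 214/3)
o(108) + u(-83) = 108² + 214/3 = 11664 + 214/3 = 35206/3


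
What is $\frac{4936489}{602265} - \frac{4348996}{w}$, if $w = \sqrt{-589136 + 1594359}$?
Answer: $\frac{4936489}{602265} - \frac{4348996 \sqrt{1005223}}{1005223} \approx -4329.5$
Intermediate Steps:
$w = \sqrt{1005223} \approx 1002.6$
$\frac{4936489}{602265} - \frac{4348996}{w} = \frac{4936489}{602265} - \frac{4348996}{\sqrt{1005223}} = 4936489 \cdot \frac{1}{602265} - 4348996 \frac{\sqrt{1005223}}{1005223} = \frac{4936489}{602265} - \frac{4348996 \sqrt{1005223}}{1005223}$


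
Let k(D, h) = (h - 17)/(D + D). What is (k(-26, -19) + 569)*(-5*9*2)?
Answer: -666540/13 ≈ -51272.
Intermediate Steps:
k(D, h) = (-17 + h)/(2*D) (k(D, h) = (-17 + h)/((2*D)) = (-17 + h)*(1/(2*D)) = (-17 + h)/(2*D))
(k(-26, -19) + 569)*(-5*9*2) = ((½)*(-17 - 19)/(-26) + 569)*(-5*9*2) = ((½)*(-1/26)*(-36) + 569)*(-45*2) = (9/13 + 569)*(-90) = (7406/13)*(-90) = -666540/13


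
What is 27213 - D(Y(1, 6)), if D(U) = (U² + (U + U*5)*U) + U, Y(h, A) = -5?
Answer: 27043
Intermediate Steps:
D(U) = U + 7*U² (D(U) = (U² + (U + 5*U)*U) + U = (U² + (6*U)*U) + U = (U² + 6*U²) + U = 7*U² + U = U + 7*U²)
27213 - D(Y(1, 6)) = 27213 - (-5)*(1 + 7*(-5)) = 27213 - (-5)*(1 - 35) = 27213 - (-5)*(-34) = 27213 - 1*170 = 27213 - 170 = 27043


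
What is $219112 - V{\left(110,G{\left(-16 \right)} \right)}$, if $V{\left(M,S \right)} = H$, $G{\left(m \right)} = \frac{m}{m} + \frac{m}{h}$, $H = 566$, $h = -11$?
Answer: $218546$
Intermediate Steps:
$G{\left(m \right)} = 1 - \frac{m}{11}$ ($G{\left(m \right)} = \frac{m}{m} + \frac{m}{-11} = 1 + m \left(- \frac{1}{11}\right) = 1 - \frac{m}{11}$)
$V{\left(M,S \right)} = 566$
$219112 - V{\left(110,G{\left(-16 \right)} \right)} = 219112 - 566 = 218546$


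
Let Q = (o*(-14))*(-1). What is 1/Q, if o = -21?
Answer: -1/294 ≈ -0.0034014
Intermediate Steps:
Q = -294 (Q = -21*(-14)*(-1) = 294*(-1) = -294)
1/Q = 1/(-294) = -1/294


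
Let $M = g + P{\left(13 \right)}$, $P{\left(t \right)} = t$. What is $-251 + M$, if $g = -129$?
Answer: $-367$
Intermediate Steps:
$M = -116$ ($M = -129 + 13 = -116$)
$-251 + M = -251 - 116 = -367$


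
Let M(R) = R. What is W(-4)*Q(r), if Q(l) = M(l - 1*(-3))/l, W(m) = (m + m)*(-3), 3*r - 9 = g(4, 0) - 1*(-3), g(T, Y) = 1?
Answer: 528/13 ≈ 40.615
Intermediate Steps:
r = 13/3 (r = 3 + (1 - 1*(-3))/3 = 3 + (1 + 3)/3 = 3 + (⅓)*4 = 3 + 4/3 = 13/3 ≈ 4.3333)
W(m) = -6*m (W(m) = (2*m)*(-3) = -6*m)
Q(l) = (3 + l)/l (Q(l) = (l - 1*(-3))/l = (l + 3)/l = (3 + l)/l)
W(-4)*Q(r) = (-6*(-4))*((3 + 13/3)/(13/3)) = 24*((3/13)*(22/3)) = 24*(22/13) = 528/13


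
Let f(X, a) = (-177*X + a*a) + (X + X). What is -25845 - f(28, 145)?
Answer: -41970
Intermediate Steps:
f(X, a) = a² - 175*X (f(X, a) = (-177*X + a²) + 2*X = (a² - 177*X) + 2*X = a² - 175*X)
-25845 - f(28, 145) = -25845 - (145² - 175*28) = -25845 - (21025 - 4900) = -25845 - 1*16125 = -25845 - 16125 = -41970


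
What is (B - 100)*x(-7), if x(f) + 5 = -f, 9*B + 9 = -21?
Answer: -620/3 ≈ -206.67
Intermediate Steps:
B = -10/3 (B = -1 + (⅑)*(-21) = -1 - 7/3 = -10/3 ≈ -3.3333)
x(f) = -5 - f
(B - 100)*x(-7) = (-10/3 - 100)*(-5 - 1*(-7)) = -310*(-5 + 7)/3 = -310/3*2 = -620/3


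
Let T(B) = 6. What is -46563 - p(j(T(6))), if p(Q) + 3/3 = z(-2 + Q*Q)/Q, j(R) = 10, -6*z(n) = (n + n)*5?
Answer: -139637/3 ≈ -46546.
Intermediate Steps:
z(n) = -5*n/3 (z(n) = -(n + n)*5/6 = -2*n*5/6 = -5*n/3)
p(Q) = -1 + (10/3 - 5*Q²/3)/Q (p(Q) = -1 + (-5*(-2 + Q*Q)/3)/Q = -1 + (-5*(-2 + Q²)/3)/Q = -1 + (10/3 - 5*Q²/3)/Q)
-46563 - p(j(T(6))) = -46563 - (-1 - 5/3*10 + (10/3)/10) = -46563 - (-1 - 50/3 + (10/3)*(⅒)) = -46563 - (-1 - 50/3 + ⅓) = -46563 - 1*(-52/3) = -46563 + 52/3 = -139637/3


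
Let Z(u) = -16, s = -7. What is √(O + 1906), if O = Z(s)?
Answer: 3*√210 ≈ 43.474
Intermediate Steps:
O = -16
√(O + 1906) = √(-16 + 1906) = √1890 = 3*√210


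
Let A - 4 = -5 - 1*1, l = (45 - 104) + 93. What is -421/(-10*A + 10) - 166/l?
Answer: -9647/510 ≈ -18.916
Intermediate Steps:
l = 34 (l = -59 + 93 = 34)
A = -2 (A = 4 + (-5 - 1*1) = 4 + (-5 - 1) = 4 - 6 = -2)
-421/(-10*A + 10) - 166/l = -421/(-10*(-2) + 10) - 166/34 = -421/(20 + 10) - 166*1/34 = -421/30 - 83/17 = -9647/510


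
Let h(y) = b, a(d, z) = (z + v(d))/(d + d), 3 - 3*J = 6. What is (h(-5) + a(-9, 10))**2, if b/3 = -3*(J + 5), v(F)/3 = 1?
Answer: 436921/324 ≈ 1348.5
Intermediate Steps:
J = -1 (J = 1 - 1/3*6 = 1 - 2 = -1)
v(F) = 3 (v(F) = 3*1 = 3)
a(d, z) = (3 + z)/(2*d) (a(d, z) = (z + 3)/(d + d) = (3 + z)/((2*d)) = (3 + z)*(1/(2*d)) = (3 + z)/(2*d))
b = -36 (b = 3*(-3*(-1 + 5)) = 3*(-3*4) = 3*(-12) = -36)
h(y) = -36
(h(-5) + a(-9, 10))**2 = (-36 + (1/2)*(3 + 10)/(-9))**2 = (-36 + (1/2)*(-1/9)*13)**2 = (-36 - 13/18)**2 = (-661/18)**2 = 436921/324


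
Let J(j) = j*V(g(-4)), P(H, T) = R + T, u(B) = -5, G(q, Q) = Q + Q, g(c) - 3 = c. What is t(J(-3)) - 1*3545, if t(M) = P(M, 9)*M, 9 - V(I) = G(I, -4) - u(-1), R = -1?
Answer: -3833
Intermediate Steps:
g(c) = 3 + c
G(q, Q) = 2*Q
P(H, T) = -1 + T
V(I) = 12 (V(I) = 9 - (2*(-4) - 1*(-5)) = 9 - (-8 + 5) = 9 - 1*(-3) = 9 + 3 = 12)
J(j) = 12*j (J(j) = j*12 = 12*j)
t(M) = 8*M (t(M) = (-1 + 9)*M = 8*M)
t(J(-3)) - 1*3545 = 8*(12*(-3)) - 1*3545 = 8*(-36) - 3545 = -288 - 3545 = -3833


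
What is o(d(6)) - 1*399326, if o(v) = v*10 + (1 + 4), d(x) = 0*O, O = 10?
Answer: -399321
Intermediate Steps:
d(x) = 0 (d(x) = 0*10 = 0)
o(v) = 5 + 10*v (o(v) = 10*v + 5 = 5 + 10*v)
o(d(6)) - 1*399326 = (5 + 10*0) - 1*399326 = (5 + 0) - 399326 = 5 - 399326 = -399321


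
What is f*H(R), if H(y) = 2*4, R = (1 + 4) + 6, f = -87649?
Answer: -701192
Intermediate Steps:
R = 11 (R = 5 + 6 = 11)
H(y) = 8
f*H(R) = -87649*8 = -701192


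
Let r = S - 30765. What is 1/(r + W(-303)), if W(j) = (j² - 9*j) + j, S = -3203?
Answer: 1/60265 ≈ 1.6593e-5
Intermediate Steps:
W(j) = j² - 8*j
r = -33968 (r = -3203 - 30765 = -33968)
1/(r + W(-303)) = 1/(-33968 - 303*(-8 - 303)) = 1/(-33968 - 303*(-311)) = 1/(-33968 + 94233) = 1/60265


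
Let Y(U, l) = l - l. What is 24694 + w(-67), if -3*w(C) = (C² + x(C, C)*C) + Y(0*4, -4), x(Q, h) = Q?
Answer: 65104/3 ≈ 21701.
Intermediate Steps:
Y(U, l) = 0
w(C) = -2*C²/3 (w(C) = -((C² + C*C) + 0)/3 = -((C² + C²) + 0)/3 = -(2*C² + 0)/3 = -2*C²/3)
24694 + w(-67) = 24694 - ⅔*(-67)² = 24694 - ⅔*4489 = 24694 - 8978/3 = 65104/3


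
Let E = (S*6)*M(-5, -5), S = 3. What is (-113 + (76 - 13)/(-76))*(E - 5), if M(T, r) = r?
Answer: 43255/4 ≈ 10814.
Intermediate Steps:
E = -90 (E = (3*6)*(-5) = 18*(-5) = -90)
(-113 + (76 - 13)/(-76))*(E - 5) = (-113 + (76 - 13)/(-76))*(-90 - 5) = (-113 + 63*(-1/76))*(-95) = (-113 - 63/76)*(-95) = -8651/76*(-95) = 43255/4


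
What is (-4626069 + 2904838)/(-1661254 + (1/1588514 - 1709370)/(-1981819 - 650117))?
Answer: 7196238202441281024/6945479616042076237 ≈ 1.0361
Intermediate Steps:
(-4626069 + 2904838)/(-1661254 + (1/1588514 - 1709370)/(-1981819 - 650117)) = -1721231/(-1661254 + (1/1588514 - 1709370)/(-2631936)) = -1721231/(-1661254 - 2715358176179/1588514*(-1/2631936)) = -1721231/(-1661254 + 2715358176179/4180867183104) = -1721231/(-6945479616042076237/4180867183104) = -1721231*(-4180867183104/6945479616042076237) = 7196238202441281024/6945479616042076237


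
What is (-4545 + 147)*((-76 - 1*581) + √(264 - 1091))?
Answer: 2889486 - 4398*I*√827 ≈ 2.8895e+6 - 1.2648e+5*I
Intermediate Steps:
(-4545 + 147)*((-76 - 1*581) + √(264 - 1091)) = -4398*((-76 - 581) + √(-827)) = -4398*(-657 + I*√827) = 2889486 - 4398*I*√827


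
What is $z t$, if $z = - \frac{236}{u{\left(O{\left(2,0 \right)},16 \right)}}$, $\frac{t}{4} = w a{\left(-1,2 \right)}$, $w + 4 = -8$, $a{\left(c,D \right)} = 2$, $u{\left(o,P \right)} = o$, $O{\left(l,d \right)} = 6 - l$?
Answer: $5664$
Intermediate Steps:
$w = -12$ ($w = -4 - 8 = -12$)
$t = -96$ ($t = 4 \left(\left(-12\right) 2\right) = 4 \left(-24\right) = -96$)
$z = -59$ ($z = - \frac{236}{6 - 2} = - \frac{236}{4} = \left(-236\right) \frac{1}{4} = -59$)
$z t = \left(-59\right) \left(-96\right) = 5664$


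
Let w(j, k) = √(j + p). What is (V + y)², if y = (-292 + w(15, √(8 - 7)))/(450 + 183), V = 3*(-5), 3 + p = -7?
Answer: (9787 - √5)²/400689 ≈ 238.94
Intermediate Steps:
p = -10 (p = -3 - 7 = -10)
V = -15
w(j, k) = √(-10 + j) (w(j, k) = √(j - 10) = √(-10 + j))
y = -292/633 + √5/633 (y = (-292 + √(-10 + 15))/(450 + 183) = (-292 + √5)/633 = (-292 + √5)*(1/633) = -292/633 + √5/633 ≈ -0.45776)
(V + y)² = (-15 + (-292/633 + √5/633))² = (-9787/633 + √5/633)²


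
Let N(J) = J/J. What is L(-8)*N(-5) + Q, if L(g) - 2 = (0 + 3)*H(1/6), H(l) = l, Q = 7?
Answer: 19/2 ≈ 9.5000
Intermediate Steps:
N(J) = 1
L(g) = 5/2 (L(g) = 2 + (0 + 3)*(1/6) = 2 + 3*(1*(⅙)) = 2 + 3*(⅙) = 2 + ½ = 5/2)
L(-8)*N(-5) + Q = (5/2)*1 + 7 = 5/2 + 7 = 19/2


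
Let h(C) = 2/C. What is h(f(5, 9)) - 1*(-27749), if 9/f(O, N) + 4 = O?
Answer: 249743/9 ≈ 27749.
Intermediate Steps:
f(O, N) = 9/(-4 + O)
h(f(5, 9)) - 1*(-27749) = 2/((9/(-4 + 5))) - 1*(-27749) = 2/((9/1)) + 27749 = 2/((9*1)) + 27749 = 2/9 + 27749 = 249743/9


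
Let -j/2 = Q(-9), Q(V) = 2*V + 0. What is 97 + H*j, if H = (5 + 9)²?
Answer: 7153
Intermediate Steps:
Q(V) = 2*V
H = 196 (H = 14² = 196)
j = 36 (j = -4*(-9) = -2*(-18) = 36)
97 + H*j = 97 + 196*36 = 97 + 7056 = 7153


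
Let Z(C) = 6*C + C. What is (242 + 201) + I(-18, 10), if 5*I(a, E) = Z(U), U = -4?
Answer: 2187/5 ≈ 437.40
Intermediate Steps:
Z(C) = 7*C
I(a, E) = -28/5 (I(a, E) = (7*(-4))/5 = (⅕)*(-28) = -28/5)
(242 + 201) + I(-18, 10) = (242 + 201) - 28/5 = 443 - 28/5 = 2187/5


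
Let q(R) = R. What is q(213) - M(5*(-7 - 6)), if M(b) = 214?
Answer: -1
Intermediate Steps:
q(213) - M(5*(-7 - 6)) = 213 - 1*214 = 213 - 214 = -1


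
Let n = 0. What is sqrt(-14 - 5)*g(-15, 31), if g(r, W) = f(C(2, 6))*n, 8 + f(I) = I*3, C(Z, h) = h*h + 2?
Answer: 0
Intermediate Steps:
C(Z, h) = 2 + h**2 (C(Z, h) = h**2 + 2 = 2 + h**2)
f(I) = -8 + 3*I (f(I) = -8 + I*3 = -8 + 3*I)
g(r, W) = 0 (g(r, W) = (-8 + 3*(2 + 6**2))*0 = (-8 + 3*(2 + 36))*0 = (-8 + 3*38)*0 = (-8 + 114)*0 = 106*0 = 0)
sqrt(-14 - 5)*g(-15, 31) = sqrt(-14 - 5)*0 = sqrt(-19)*0 = (I*sqrt(19))*0 = 0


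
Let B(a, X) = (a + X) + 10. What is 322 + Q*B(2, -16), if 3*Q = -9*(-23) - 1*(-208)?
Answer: -694/3 ≈ -231.33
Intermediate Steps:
B(a, X) = 10 + X + a (B(a, X) = (X + a) + 10 = 10 + X + a)
Q = 415/3 (Q = (-9*(-23) - 1*(-208))/3 = (207 + 208)/3 = (⅓)*415 = 415/3 ≈ 138.33)
322 + Q*B(2, -16) = 322 + 415*(10 - 16 + 2)/3 = 322 + (415/3)*(-4) = 322 - 1660/3 = -694/3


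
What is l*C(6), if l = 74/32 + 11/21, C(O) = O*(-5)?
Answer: -4765/56 ≈ -85.089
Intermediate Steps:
C(O) = -5*O
l = 953/336 (l = 74*(1/32) + 11*(1/21) = 37/16 + 11/21 = 953/336 ≈ 2.8363)
l*C(6) = 953*(-5*6)/336 = (953/336)*(-30) = -4765/56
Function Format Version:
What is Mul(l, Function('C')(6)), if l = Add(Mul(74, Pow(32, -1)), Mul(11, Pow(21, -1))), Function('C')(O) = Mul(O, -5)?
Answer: Rational(-4765, 56) ≈ -85.089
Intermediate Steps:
Function('C')(O) = Mul(-5, O)
l = Rational(953, 336) (l = Add(Mul(74, Rational(1, 32)), Mul(11, Rational(1, 21))) = Add(Rational(37, 16), Rational(11, 21)) = Rational(953, 336) ≈ 2.8363)
Mul(l, Function('C')(6)) = Mul(Rational(953, 336), Mul(-5, 6)) = Mul(Rational(953, 336), -30) = Rational(-4765, 56)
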